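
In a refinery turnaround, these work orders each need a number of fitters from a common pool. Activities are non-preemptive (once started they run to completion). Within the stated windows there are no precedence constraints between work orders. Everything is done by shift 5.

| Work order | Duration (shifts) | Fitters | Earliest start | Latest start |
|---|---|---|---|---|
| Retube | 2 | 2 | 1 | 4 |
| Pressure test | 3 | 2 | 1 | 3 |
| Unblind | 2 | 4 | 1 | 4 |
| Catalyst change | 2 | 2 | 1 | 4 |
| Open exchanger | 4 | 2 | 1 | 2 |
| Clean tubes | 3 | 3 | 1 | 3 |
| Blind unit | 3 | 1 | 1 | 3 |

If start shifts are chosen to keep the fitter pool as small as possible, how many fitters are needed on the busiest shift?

Early-start (Retube@1, Pressure test@1, Unblind@1, Catalyst change@1, Open exchanger@1, Clean tubes@1, Blind unit@1) gives peak 16: s1:16  s2:16  s3:8  s4:2  s5:0.
Shift Unblind→4, Clean tubes→3.
Schedule Retube@1, Pressure test@1, Unblind@4, Catalyst change@1, Open exchanger@1, Clean tubes@3, Blind unit@1: s1:9  s2:9  s3:8  s4:9  s5:7 — peak 9.
Total fitter-shifts = 42 over 5 shifts ⇒ peak ≥ ⌈42/5⌉ = 9, so 9 is optimal.

9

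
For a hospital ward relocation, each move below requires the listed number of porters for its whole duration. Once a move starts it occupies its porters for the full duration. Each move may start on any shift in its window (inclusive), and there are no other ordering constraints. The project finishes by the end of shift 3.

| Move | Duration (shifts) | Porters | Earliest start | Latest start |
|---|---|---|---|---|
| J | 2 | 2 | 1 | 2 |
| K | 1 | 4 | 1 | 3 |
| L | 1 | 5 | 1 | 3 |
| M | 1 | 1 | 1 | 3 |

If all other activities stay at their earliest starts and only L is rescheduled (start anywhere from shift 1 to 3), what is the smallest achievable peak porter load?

7

L@1: s1:12  s2:2  s3:0 → peak 12
L@2: s1:7  s2:7  s3:0 → peak 7
L@3: s1:7  s2:2  s3:5 → peak 7
Best is L@2, peak 7.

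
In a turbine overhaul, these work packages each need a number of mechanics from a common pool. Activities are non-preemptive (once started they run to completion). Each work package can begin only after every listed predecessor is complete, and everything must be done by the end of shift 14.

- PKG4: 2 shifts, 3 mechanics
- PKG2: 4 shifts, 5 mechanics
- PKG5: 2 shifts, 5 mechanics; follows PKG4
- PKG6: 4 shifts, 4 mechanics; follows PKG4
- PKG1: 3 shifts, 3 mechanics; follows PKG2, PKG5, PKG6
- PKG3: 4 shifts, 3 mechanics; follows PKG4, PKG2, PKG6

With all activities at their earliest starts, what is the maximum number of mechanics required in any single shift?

Early-start schedule: PKG4@1, PKG2@1, PKG5@3, PKG6@3, PKG1@7, PKG3@7.
Load per shift: shift 1: 8, shift 2: 8, shift 3: 14, shift 4: 14, shift 5: 4, shift 6: 4, shift 7: 6, shift 8: 6, shift 9: 6, shift 10: 3, shift 11: 0, shift 12: 0, shift 13: 0, shift 14: 0.
Peak is 14.

14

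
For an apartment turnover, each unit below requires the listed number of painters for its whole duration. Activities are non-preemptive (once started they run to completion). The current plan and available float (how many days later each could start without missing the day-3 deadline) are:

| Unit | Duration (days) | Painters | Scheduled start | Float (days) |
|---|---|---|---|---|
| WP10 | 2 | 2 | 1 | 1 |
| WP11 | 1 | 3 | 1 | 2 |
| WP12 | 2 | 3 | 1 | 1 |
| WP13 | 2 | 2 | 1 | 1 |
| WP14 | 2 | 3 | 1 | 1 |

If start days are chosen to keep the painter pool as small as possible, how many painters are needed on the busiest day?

10

Early-start (WP10@1, WP11@1, WP12@1, WP13@1, WP14@1) gives peak 13: d1:13  d2:10  d3:0.
Shift WP14→2.
Schedule WP10@1, WP11@1, WP12@1, WP13@1, WP14@2: d1:10  d2:10  d3:3 — peak 10.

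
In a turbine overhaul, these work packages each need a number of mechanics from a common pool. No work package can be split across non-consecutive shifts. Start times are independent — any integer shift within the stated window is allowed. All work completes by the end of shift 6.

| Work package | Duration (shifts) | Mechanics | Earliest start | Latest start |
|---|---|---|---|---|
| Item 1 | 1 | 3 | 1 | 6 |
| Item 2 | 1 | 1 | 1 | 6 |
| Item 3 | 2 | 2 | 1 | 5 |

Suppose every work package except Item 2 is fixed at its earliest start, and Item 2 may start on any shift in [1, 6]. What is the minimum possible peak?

Item 2@1: s1:6  s2:2  s3:0  s4:0  s5:0  s6:0 → peak 6
Item 2@2: s1:5  s2:3  s3:0  s4:0  s5:0  s6:0 → peak 5
Item 2@3: s1:5  s2:2  s3:1  s4:0  s5:0  s6:0 → peak 5
Item 2@4: s1:5  s2:2  s3:0  s4:1  s5:0  s6:0 → peak 5
Item 2@5: s1:5  s2:2  s3:0  s4:0  s5:1  s6:0 → peak 5
Item 2@6: s1:5  s2:2  s3:0  s4:0  s5:0  s6:1 → peak 5
Best is Item 2@2, peak 5.

5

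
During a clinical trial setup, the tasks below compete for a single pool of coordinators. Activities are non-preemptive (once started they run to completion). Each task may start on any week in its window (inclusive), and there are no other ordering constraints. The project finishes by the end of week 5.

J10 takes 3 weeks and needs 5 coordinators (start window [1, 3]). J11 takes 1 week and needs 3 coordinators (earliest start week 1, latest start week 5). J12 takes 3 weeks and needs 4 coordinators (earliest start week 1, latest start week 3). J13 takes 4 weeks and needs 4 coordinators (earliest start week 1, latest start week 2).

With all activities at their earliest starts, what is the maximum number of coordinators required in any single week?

Early-start schedule: J10@1, J11@1, J12@1, J13@1.
Load per week: week 1: 16, week 2: 13, week 3: 13, week 4: 4, week 5: 0.
Peak is 16.

16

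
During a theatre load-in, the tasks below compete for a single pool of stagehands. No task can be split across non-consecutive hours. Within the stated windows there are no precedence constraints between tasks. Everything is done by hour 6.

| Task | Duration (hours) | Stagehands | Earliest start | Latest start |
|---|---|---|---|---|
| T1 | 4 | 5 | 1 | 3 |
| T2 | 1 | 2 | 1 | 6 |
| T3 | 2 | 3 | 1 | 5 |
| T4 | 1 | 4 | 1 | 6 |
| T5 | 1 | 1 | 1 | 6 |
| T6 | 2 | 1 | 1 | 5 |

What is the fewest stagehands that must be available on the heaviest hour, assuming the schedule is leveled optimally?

7

Early-start (T1@1, T2@1, T3@1, T4@1, T5@1, T6@1) gives peak 16: h1:16  h2:9  h3:5  h4:5  h5:0  h6:0.
Shift T3→5, T4→5, T5→2, T6→2.
Schedule T1@1, T2@1, T3@5, T4@5, T5@2, T6@2: h1:7  h2:7  h3:6  h4:5  h5:7  h6:3 — peak 7.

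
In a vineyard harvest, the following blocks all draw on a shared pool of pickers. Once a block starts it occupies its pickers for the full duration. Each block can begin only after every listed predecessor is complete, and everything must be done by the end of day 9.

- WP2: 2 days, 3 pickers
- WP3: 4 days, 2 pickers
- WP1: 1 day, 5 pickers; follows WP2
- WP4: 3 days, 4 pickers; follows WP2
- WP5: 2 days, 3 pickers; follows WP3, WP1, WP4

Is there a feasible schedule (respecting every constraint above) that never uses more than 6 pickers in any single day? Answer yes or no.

Schedule WP2@1, WP3@1, WP1@6, WP4@3, WP5@7: d1:5  d2:5  d3:6  d4:6  d5:4  d6:5  d7:3  d8:3  d9:0 — peak 6 ≤ 6.

yes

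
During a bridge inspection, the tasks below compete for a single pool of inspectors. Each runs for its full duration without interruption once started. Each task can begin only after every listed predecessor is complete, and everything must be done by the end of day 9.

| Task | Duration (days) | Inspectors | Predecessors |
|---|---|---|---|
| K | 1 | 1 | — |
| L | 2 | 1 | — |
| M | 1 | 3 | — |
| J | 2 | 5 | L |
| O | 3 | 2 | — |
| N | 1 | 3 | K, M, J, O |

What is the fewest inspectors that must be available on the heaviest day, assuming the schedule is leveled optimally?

Early-start (K@1, L@1, M@1, J@3, O@1, N@5) gives peak 7: d1:7  d2:3  d3:7  d4:5  d5:3  d6:0  d7:0  d8:0  d9:0.
Shift O→5, N→8.
Schedule K@1, L@1, M@1, J@3, O@5, N@8: d1:5  d2:1  d3:5  d4:5  d5:2  d6:2  d7:2  d8:3  d9:0 — peak 5.

5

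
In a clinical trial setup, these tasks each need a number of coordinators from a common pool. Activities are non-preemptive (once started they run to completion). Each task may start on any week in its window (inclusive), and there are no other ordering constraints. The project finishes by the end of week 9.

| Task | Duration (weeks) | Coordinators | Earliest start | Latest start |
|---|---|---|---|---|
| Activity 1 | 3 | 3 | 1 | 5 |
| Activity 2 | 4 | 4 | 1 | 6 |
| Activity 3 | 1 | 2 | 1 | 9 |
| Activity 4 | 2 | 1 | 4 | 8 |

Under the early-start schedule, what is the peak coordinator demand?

Early-start schedule: Activity 1@1, Activity 2@1, Activity 3@1, Activity 4@4.
Load per week: week 1: 9, week 2: 7, week 3: 7, week 4: 5, week 5: 1, week 6: 0, week 7: 0, week 8: 0, week 9: 0.
Peak is 9.

9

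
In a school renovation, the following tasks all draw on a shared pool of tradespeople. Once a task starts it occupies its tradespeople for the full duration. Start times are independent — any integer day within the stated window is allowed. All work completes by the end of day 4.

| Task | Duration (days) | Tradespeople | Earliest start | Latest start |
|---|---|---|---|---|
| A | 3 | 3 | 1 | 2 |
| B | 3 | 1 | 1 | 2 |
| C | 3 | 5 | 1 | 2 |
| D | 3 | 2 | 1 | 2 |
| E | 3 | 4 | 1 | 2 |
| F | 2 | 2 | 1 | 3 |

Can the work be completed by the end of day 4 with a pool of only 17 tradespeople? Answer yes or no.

yes

Schedule A@1, B@1, C@1, D@1, E@1, F@1: d1:17  d2:17  d3:15  d4:0 — peak 17 ≤ 17.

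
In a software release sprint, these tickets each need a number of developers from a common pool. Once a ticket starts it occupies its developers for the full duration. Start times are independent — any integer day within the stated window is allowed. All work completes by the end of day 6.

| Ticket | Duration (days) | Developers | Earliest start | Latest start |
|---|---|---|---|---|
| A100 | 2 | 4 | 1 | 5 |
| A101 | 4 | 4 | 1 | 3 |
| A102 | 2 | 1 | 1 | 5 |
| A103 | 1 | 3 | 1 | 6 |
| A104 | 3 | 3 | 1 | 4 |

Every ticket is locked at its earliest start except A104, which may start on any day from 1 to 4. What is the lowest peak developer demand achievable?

12

A104@1: d1:15  d2:12  d3:7  d4:4  d5:0  d6:0 → peak 15
A104@2: d1:12  d2:12  d3:7  d4:7  d5:0  d6:0 → peak 12
A104@3: d1:12  d2:9  d3:7  d4:7  d5:3  d6:0 → peak 12
A104@4: d1:12  d2:9  d3:4  d4:7  d5:3  d6:3 → peak 12
Best is A104@2, peak 12.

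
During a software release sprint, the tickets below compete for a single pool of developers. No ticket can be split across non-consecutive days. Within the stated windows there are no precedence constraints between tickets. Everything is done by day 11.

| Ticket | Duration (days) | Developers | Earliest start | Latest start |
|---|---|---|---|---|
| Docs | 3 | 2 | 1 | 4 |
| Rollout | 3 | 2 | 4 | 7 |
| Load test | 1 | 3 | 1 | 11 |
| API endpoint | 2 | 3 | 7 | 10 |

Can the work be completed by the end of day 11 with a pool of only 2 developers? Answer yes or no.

no

The minimum achievable peak is 3; 2 < 3, so no feasible schedule stays within the cap.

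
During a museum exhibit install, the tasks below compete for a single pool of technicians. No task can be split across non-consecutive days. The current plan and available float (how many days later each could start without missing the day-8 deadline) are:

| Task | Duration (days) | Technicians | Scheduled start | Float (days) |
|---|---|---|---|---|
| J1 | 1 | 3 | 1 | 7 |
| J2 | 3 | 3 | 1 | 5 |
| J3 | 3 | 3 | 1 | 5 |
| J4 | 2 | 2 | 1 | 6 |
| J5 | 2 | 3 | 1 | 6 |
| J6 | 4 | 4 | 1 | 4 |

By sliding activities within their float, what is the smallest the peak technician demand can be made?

Early-start (J1@1, J2@1, J3@1, J4@1, J5@1, J6@1) gives peak 18: d1:18  d2:15  d3:10  d4:4  d5:0  d6:0  d7:0  d8:0.
Shift J3→2, J4→4, J5→6, J6→5.
Schedule J1@1, J2@1, J3@2, J4@4, J5@6, J6@5: d1:6  d2:6  d3:6  d4:5  d5:6  d6:7  d7:7  d8:4 — peak 7.

7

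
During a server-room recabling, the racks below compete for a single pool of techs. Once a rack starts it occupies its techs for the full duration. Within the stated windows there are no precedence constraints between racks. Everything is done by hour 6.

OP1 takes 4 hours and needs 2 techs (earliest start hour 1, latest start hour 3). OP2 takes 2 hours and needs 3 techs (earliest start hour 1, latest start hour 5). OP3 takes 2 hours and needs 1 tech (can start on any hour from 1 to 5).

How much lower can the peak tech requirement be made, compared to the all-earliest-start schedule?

Early-start peak: h1:6  h2:6  h3:2  h4:2  h5:0  h6:0 ⇒ 6.
Leveled (OP1@1, OP2@5, OP3@1): h1:3  h2:3  h3:2  h4:2  h5:3  h6:3 ⇒ 3.
Reduction 6 − 3 = 3.

3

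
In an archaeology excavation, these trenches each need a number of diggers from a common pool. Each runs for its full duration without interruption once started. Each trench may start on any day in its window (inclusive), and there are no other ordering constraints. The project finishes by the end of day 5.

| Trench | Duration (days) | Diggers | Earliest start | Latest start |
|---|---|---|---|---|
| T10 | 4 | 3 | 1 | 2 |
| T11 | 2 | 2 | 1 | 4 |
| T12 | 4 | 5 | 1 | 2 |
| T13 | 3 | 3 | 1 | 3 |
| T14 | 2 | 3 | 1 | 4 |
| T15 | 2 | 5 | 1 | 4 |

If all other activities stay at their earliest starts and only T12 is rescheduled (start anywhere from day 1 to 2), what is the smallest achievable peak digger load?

21

T12@1: d1:21  d2:21  d3:11  d4:8  d5:0 → peak 21
T12@2: d1:16  d2:21  d3:11  d4:8  d5:5 → peak 21
Best is T12@1, peak 21.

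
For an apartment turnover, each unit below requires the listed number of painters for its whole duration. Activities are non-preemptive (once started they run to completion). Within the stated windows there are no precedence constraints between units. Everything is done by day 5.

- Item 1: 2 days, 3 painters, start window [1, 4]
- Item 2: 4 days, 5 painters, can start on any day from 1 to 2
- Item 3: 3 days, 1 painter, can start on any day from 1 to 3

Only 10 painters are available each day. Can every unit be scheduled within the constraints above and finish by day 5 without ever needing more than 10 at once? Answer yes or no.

yes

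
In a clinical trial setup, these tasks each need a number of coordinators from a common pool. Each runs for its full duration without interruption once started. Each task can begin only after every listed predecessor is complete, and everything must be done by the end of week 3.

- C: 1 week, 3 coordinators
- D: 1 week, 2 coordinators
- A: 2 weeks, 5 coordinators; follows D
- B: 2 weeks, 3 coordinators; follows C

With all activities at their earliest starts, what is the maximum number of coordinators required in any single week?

8

Early-start schedule: C@1, D@1, A@2, B@2.
Load per week: week 1: 5, week 2: 8, week 3: 8.
Peak is 8.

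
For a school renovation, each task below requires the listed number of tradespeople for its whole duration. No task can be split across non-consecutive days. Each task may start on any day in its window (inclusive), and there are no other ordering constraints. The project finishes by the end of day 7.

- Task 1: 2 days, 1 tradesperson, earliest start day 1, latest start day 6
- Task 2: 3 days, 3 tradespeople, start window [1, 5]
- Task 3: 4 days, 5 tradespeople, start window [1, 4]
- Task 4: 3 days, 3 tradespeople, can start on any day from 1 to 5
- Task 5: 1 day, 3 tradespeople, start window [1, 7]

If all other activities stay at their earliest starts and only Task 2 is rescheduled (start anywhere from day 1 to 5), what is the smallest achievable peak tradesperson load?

12

Task 2@1: d1:15  d2:12  d3:11  d4:5  d5:0  d6:0  d7:0 → peak 15
Task 2@2: d1:12  d2:12  d3:11  d4:8  d5:0  d6:0  d7:0 → peak 12
Task 2@3: d1:12  d2:9  d3:11  d4:8  d5:3  d6:0  d7:0 → peak 12
Task 2@4: d1:12  d2:9  d3:8  d4:8  d5:3  d6:3  d7:0 → peak 12
Task 2@5: d1:12  d2:9  d3:8  d4:5  d5:3  d6:3  d7:3 → peak 12
Best is Task 2@2, peak 12.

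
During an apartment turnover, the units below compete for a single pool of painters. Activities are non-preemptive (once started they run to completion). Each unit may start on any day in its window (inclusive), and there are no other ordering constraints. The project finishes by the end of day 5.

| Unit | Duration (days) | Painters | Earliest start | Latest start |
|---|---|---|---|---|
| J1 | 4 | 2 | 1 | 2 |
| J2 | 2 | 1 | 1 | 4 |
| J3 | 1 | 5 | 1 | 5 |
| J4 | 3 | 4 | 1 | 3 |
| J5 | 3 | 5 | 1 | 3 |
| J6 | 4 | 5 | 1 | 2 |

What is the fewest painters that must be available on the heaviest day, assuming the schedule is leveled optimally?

16

Early-start (J1@1, J2@1, J3@1, J4@1, J5@1, J6@1) gives peak 22: d1:22  d2:17  d3:16  d4:7  d5:0.
Shift J5→3, J6→2.
Schedule J1@1, J2@1, J3@1, J4@1, J5@3, J6@2: d1:12  d2:12  d3:16  d4:12  d5:10 — peak 16.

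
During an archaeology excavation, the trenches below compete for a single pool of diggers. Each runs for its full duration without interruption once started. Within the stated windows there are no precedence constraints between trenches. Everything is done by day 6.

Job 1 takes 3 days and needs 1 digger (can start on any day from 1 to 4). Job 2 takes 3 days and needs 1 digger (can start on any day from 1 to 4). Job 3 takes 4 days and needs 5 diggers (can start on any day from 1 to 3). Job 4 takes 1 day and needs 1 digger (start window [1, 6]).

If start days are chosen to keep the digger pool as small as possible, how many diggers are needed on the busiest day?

Early-start (Job 1@1, Job 2@1, Job 3@1, Job 4@1) gives peak 8: d1:8  d2:7  d3:7  d4:5  d5:0  d6:0.
Shift Job 2→4, Job 4→5.
Schedule Job 1@1, Job 2@4, Job 3@1, Job 4@5: d1:6  d2:6  d3:6  d4:6  d5:2  d6:1 — peak 6.

6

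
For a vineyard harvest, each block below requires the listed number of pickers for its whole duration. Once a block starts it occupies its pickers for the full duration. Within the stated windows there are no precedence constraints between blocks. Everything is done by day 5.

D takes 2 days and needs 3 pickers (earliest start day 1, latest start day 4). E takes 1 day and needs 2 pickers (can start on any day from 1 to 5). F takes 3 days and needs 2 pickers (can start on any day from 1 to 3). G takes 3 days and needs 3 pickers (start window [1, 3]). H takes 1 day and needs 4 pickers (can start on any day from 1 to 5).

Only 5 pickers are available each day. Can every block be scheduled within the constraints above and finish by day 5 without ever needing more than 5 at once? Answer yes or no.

no

Total picker-days = 27; over 5 days the average is 27/5 > 5, so some day must exceed 5.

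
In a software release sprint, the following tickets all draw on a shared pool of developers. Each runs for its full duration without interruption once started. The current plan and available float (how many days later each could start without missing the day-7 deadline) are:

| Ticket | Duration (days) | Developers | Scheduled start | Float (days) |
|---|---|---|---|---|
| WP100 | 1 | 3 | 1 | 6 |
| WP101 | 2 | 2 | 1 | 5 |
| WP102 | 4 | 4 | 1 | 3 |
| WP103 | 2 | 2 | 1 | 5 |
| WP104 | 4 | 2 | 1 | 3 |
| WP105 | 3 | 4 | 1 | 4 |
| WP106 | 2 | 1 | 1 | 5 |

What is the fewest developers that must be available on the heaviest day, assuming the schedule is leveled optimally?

8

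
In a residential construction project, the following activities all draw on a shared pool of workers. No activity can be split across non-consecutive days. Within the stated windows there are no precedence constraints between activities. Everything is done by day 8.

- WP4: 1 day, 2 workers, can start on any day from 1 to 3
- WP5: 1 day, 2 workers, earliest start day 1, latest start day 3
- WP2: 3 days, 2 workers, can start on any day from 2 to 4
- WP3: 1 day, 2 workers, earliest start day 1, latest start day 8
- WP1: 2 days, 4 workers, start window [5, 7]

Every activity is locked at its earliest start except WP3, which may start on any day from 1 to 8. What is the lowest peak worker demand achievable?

4

WP3@1: d1:6  d2:2  d3:2  d4:2  d5:4  d6:4  d7:0  d8:0 → peak 6
WP3@2: d1:4  d2:4  d3:2  d4:2  d5:4  d6:4  d7:0  d8:0 → peak 4
WP3@3: d1:4  d2:2  d3:4  d4:2  d5:4  d6:4  d7:0  d8:0 → peak 4
WP3@4: d1:4  d2:2  d3:2  d4:4  d5:4  d6:4  d7:0  d8:0 → peak 4
WP3@5: d1:4  d2:2  d3:2  d4:2  d5:6  d6:4  d7:0  d8:0 → peak 6
WP3@6: d1:4  d2:2  d3:2  d4:2  d5:4  d6:6  d7:0  d8:0 → peak 6
WP3@7: d1:4  d2:2  d3:2  d4:2  d5:4  d6:4  d7:2  d8:0 → peak 4
WP3@8: d1:4  d2:2  d3:2  d4:2  d5:4  d6:4  d7:0  d8:2 → peak 4
Best is WP3@2, peak 4.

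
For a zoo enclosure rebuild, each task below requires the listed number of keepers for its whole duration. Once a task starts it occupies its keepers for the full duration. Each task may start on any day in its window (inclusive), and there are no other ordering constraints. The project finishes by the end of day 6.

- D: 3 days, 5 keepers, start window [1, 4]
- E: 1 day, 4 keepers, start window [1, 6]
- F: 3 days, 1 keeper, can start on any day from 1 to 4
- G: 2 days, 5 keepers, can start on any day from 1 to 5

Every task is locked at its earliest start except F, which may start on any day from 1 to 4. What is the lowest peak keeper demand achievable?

14

F@1: d1:15  d2:11  d3:6  d4:0  d5:0  d6:0 → peak 15
F@2: d1:14  d2:11  d3:6  d4:1  d5:0  d6:0 → peak 14
F@3: d1:14  d2:10  d3:6  d4:1  d5:1  d6:0 → peak 14
F@4: d1:14  d2:10  d3:5  d4:1  d5:1  d6:1 → peak 14
Best is F@2, peak 14.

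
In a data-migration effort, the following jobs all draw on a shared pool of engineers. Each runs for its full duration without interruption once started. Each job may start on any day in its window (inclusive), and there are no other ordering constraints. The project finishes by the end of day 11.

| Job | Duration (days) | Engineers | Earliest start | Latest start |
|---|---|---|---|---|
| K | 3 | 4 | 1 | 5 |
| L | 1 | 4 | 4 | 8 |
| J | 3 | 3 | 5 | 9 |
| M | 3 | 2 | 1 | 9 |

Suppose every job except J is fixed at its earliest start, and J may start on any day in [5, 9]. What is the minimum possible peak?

J@5: d1:6  d2:6  d3:6  d4:4  d5:3  d6:3  d7:3  d8:0  d9:0  d10:0  d11:0 → peak 6
J@6: d1:6  d2:6  d3:6  d4:4  d5:0  d6:3  d7:3  d8:3  d9:0  d10:0  d11:0 → peak 6
J@7: d1:6  d2:6  d3:6  d4:4  d5:0  d6:0  d7:3  d8:3  d9:3  d10:0  d11:0 → peak 6
J@8: d1:6  d2:6  d3:6  d4:4  d5:0  d6:0  d7:0  d8:3  d9:3  d10:3  d11:0 → peak 6
J@9: d1:6  d2:6  d3:6  d4:4  d5:0  d6:0  d7:0  d8:0  d9:3  d10:3  d11:3 → peak 6
Best is J@5, peak 6.

6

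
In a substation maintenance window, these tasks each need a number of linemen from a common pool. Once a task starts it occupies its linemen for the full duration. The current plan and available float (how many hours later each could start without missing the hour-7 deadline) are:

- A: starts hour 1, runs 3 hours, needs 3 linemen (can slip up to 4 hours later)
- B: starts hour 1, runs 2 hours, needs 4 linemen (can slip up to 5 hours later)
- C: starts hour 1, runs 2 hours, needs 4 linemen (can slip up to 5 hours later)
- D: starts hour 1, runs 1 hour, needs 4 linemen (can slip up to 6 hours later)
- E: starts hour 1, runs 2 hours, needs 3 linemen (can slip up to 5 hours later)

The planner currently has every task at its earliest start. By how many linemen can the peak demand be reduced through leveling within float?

11

Early-start peak: h1:18  h2:14  h3:3  h4:0  h5:0  h6:0  h7:0 ⇒ 18.
Leveled (A@1, B@1, C@3, D@5, E@4): h1:7  h2:7  h3:7  h4:7  h5:7  h6:0  h7:0 ⇒ 7.
Reduction 18 − 7 = 11.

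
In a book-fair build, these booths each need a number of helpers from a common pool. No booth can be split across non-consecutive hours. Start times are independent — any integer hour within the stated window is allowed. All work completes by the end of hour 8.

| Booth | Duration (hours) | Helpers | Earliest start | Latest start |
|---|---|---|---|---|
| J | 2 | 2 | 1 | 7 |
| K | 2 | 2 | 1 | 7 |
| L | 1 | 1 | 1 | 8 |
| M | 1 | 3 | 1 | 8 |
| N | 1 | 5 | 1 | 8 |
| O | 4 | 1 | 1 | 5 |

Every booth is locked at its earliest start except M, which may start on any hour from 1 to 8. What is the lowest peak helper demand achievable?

11

M@1: h1:14  h2:5  h3:1  h4:1  h5:0  h6:0  h7:0  h8:0 → peak 14
M@2: h1:11  h2:8  h3:1  h4:1  h5:0  h6:0  h7:0  h8:0 → peak 11
M@3: h1:11  h2:5  h3:4  h4:1  h5:0  h6:0  h7:0  h8:0 → peak 11
M@4: h1:11  h2:5  h3:1  h4:4  h5:0  h6:0  h7:0  h8:0 → peak 11
M@5: h1:11  h2:5  h3:1  h4:1  h5:3  h6:0  h7:0  h8:0 → peak 11
M@6: h1:11  h2:5  h3:1  h4:1  h5:0  h6:3  h7:0  h8:0 → peak 11
M@7: h1:11  h2:5  h3:1  h4:1  h5:0  h6:0  h7:3  h8:0 → peak 11
M@8: h1:11  h2:5  h3:1  h4:1  h5:0  h6:0  h7:0  h8:3 → peak 11
Best is M@2, peak 11.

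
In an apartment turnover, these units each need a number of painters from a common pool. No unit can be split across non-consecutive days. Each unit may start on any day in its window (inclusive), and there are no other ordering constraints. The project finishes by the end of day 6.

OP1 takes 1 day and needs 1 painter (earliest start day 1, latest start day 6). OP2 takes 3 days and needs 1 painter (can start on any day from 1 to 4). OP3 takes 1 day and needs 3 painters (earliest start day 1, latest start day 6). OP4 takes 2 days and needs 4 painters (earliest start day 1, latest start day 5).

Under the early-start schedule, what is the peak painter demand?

Early-start schedule: OP1@1, OP2@1, OP3@1, OP4@1.
Load per day: day 1: 9, day 2: 5, day 3: 1, day 4: 0, day 5: 0, day 6: 0.
Peak is 9.

9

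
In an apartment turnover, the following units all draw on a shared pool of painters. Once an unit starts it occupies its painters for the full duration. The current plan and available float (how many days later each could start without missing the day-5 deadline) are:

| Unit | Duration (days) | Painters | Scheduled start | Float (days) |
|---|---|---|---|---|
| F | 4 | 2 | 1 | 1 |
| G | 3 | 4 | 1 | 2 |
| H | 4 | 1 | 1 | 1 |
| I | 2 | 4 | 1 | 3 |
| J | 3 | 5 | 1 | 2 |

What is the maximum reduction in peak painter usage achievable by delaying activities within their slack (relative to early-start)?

Early-start peak: d1:16  d2:16  d3:12  d4:3  d5:0 ⇒ 16.
Leveled (F@1, G@1, H@1, I@1, J@3): d1:11  d2:11  d3:12  d4:8  d5:5 ⇒ 12.
Reduction 16 − 12 = 4.

4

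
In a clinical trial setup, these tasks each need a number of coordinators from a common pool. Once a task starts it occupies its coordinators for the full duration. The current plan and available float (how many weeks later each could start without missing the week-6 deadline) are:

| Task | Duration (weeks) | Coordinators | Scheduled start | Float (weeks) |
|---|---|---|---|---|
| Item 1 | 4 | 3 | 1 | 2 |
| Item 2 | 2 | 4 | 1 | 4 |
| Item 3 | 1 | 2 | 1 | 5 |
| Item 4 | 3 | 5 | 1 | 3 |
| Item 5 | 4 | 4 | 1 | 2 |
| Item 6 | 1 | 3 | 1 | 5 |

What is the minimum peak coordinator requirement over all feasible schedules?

Early-start (Item 1@1, Item 2@1, Item 3@1, Item 4@1, Item 5@1, Item 6@1) gives peak 21: w1:21  w2:16  w3:12  w4:7  w5:0  w6:0.
Shift Item 4→2, Item 5→3.
Schedule Item 1@1, Item 2@1, Item 3@1, Item 4@2, Item 5@3, Item 6@1: w1:12  w2:12  w3:12  w4:12  w5:4  w6:4 — peak 12.

12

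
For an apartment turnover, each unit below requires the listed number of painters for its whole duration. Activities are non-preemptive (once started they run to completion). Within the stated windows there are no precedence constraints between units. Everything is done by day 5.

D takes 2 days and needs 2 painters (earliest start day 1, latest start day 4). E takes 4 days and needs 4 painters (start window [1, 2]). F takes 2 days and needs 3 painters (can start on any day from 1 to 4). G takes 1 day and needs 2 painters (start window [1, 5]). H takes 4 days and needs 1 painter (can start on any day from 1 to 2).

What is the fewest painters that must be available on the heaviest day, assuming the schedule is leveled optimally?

8

Early-start (D@1, E@1, F@1, G@1, H@1) gives peak 12: d1:12  d2:10  d3:5  d4:5  d5:0.
Shift F→3, H→2.
Schedule D@1, E@1, F@3, G@1, H@2: d1:8  d2:7  d3:8  d4:8  d5:1 — peak 8.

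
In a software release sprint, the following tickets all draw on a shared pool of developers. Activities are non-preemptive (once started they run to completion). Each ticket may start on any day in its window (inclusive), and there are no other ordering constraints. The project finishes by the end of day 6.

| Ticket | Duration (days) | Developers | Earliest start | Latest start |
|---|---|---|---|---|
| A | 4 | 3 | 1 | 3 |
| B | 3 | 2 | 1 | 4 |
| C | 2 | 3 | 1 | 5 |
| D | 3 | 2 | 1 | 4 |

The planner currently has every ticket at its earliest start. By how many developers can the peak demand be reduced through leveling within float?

Early-start peak: d1:10  d2:10  d3:7  d4:3  d5:0  d6:0 ⇒ 10.
Leveled (A@1, B@1, C@5, D@4): d1:5  d2:5  d3:5  d4:5  d5:5  d6:5 ⇒ 5.
Reduction 10 − 5 = 5.

5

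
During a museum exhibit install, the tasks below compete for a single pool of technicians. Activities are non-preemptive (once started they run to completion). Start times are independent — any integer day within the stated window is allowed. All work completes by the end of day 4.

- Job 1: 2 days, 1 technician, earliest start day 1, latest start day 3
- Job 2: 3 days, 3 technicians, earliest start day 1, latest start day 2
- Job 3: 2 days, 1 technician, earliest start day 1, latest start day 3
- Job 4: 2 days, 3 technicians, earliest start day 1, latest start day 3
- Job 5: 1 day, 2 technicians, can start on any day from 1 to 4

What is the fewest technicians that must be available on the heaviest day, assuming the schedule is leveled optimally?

6

Early-start (Job 1@1, Job 2@1, Job 3@1, Job 4@1, Job 5@1) gives peak 10: d1:10  d2:8  d3:3  d4:0.
Shift Job 4→3, Job 5→4.
Schedule Job 1@1, Job 2@1, Job 3@1, Job 4@3, Job 5@4: d1:5  d2:5  d3:6  d4:5 — peak 6.
Total technician-days = 21 over 4 days ⇒ peak ≥ ⌈21/4⌉ = 6, so 6 is optimal.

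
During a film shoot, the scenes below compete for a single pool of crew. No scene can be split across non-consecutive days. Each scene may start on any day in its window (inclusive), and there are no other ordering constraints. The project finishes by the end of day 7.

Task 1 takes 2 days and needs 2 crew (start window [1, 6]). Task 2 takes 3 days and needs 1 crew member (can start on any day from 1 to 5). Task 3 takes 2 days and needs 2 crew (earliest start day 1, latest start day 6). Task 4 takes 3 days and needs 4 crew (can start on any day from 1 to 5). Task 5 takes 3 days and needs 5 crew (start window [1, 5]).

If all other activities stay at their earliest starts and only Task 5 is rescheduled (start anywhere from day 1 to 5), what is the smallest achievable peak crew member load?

9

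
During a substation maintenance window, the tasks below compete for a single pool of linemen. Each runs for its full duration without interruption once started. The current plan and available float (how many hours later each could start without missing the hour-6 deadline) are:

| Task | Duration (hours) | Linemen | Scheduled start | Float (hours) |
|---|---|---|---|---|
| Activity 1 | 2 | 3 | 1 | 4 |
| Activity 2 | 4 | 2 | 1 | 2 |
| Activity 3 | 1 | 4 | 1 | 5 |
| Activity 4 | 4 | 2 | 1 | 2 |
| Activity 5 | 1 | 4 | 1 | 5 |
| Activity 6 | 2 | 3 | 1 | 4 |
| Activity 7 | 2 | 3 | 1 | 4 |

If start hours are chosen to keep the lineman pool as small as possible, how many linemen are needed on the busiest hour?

7

Early-start (Activity 1@1, Activity 2@1, Activity 3@1, Activity 4@1, Activity 5@1, Activity 6@1, Activity 7@1) gives peak 21: h1:21  h2:13  h3:4  h4:4  h5:0  h6:0.
Shift Activity 3→5, Activity 5→6, Activity 6→3, Activity 7→5.
Schedule Activity 1@1, Activity 2@1, Activity 3@5, Activity 4@1, Activity 5@6, Activity 6@3, Activity 7@5: h1:7  h2:7  h3:7  h4:7  h5:7  h6:7 — peak 7.
Total lineman-hours = 42 over 6 hours ⇒ peak ≥ ⌈42/6⌉ = 7, so 7 is optimal.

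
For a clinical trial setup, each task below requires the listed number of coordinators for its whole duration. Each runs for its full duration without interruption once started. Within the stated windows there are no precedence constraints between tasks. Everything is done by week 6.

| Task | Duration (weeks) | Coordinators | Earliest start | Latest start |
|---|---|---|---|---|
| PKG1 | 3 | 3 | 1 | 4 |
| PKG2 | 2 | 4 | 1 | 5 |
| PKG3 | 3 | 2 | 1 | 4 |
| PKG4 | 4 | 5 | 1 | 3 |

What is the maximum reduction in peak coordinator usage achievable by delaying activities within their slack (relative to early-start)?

Early-start peak: w1:14  w2:14  w3:10  w4:5  w5:0  w6:0 ⇒ 14.
Leveled (PKG1@1, PKG2@1, PKG3@4, PKG4@3): w1:7  w2:7  w3:8  w4:7  w5:7  w6:7 ⇒ 8.
Reduction 14 − 8 = 6.

6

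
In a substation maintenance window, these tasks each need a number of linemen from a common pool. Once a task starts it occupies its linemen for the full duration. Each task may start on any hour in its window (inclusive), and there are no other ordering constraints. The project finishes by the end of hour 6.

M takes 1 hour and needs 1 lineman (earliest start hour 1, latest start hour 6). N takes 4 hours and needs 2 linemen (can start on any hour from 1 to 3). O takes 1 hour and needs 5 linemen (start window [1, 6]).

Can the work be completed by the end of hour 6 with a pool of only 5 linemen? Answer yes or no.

Schedule M@1, N@1, O@5: h1:3  h2:2  h3:2  h4:2  h5:5  h6:0 — peak 5 ≤ 5.

yes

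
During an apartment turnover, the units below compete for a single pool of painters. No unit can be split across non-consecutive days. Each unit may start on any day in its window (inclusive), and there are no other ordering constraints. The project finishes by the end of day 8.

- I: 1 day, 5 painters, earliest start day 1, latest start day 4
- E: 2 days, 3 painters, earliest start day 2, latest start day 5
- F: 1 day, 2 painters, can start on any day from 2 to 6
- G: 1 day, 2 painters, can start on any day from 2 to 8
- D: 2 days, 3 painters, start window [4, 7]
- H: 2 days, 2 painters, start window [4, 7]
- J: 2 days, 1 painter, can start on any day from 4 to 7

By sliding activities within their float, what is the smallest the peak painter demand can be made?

Early-start (I@1, E@2, F@2, G@2, D@4, H@4, J@4) gives peak 7: d1:5  d2:7  d3:3  d4:6  d5:6  d6:0  d7:0  d8:0.
Shift G→3, J→6.
Schedule I@1, E@2, F@2, G@3, D@4, H@4, J@6: d1:5  d2:5  d3:5  d4:5  d5:5  d6:1  d7:1  d8:0 — peak 5.

5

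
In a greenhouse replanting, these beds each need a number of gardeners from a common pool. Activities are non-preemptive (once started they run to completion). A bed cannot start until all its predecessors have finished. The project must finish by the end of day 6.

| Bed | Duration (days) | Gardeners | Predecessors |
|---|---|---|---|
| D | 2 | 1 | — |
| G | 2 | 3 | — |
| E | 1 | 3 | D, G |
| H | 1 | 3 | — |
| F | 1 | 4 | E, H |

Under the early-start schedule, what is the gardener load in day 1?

7

At early start, day 1 has: D, G, H.
Demand: 1 + 3 + 3 = 7.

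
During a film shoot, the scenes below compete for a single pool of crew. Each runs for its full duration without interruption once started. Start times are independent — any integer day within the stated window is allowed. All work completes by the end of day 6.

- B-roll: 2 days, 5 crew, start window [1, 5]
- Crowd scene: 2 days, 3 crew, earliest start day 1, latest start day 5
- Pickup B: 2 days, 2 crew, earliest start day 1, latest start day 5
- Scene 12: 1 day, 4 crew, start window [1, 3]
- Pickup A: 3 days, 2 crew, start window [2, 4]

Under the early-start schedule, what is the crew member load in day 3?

2

At early start, day 3 has: Pickup A.
Demand: 2 = 2.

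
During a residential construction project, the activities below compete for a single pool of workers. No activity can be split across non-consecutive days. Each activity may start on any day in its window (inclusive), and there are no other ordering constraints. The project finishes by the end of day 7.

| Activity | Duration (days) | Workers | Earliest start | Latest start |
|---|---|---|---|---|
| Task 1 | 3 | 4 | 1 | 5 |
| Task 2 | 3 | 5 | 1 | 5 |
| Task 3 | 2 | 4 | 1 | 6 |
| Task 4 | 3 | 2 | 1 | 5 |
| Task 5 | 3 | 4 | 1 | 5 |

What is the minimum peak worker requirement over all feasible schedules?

Early-start (Task 1@1, Task 2@1, Task 3@1, Task 4@1, Task 5@1) gives peak 19: d1:19  d2:19  d3:15  d4:0  d5:0  d6:0  d7:0.
Shift Task 3→4, Task 4→4, Task 5→4.
Schedule Task 1@1, Task 2@1, Task 3@4, Task 4@4, Task 5@4: d1:9  d2:9  d3:9  d4:10  d5:10  d6:6  d7:0 — peak 10.

10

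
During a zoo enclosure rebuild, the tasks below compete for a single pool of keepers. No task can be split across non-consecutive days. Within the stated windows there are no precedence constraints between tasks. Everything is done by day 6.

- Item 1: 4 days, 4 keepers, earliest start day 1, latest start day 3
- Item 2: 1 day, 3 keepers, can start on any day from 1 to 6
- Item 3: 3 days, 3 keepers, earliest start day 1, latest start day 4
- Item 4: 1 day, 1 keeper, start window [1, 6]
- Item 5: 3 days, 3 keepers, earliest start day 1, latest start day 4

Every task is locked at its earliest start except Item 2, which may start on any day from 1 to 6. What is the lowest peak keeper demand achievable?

11

Item 2@1: d1:14  d2:10  d3:10  d4:4  d5:0  d6:0 → peak 14
Item 2@2: d1:11  d2:13  d3:10  d4:4  d5:0  d6:0 → peak 13
Item 2@3: d1:11  d2:10  d3:13  d4:4  d5:0  d6:0 → peak 13
Item 2@4: d1:11  d2:10  d3:10  d4:7  d5:0  d6:0 → peak 11
Item 2@5: d1:11  d2:10  d3:10  d4:4  d5:3  d6:0 → peak 11
Item 2@6: d1:11  d2:10  d3:10  d4:4  d5:0  d6:3 → peak 11
Best is Item 2@4, peak 11.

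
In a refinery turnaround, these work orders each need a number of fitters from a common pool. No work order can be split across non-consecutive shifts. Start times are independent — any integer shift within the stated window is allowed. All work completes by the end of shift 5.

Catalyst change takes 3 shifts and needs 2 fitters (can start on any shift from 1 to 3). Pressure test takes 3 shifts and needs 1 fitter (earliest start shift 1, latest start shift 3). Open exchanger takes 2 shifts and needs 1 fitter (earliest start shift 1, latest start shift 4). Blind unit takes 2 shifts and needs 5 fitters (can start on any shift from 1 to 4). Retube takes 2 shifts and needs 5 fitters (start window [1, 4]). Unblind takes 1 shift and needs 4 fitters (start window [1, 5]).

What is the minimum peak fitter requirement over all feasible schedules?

Early-start (Catalyst change@1, Pressure test@1, Open exchanger@1, Blind unit@1, Retube@1, Unblind@1) gives peak 18: s1:18  s2:14  s3:3  s4:0  s5:0.
Shift Pressure test→3, Open exchanger→4, Retube→4, Unblind→3.
Schedule Catalyst change@1, Pressure test@3, Open exchanger@4, Blind unit@1, Retube@4, Unblind@3: s1:7  s2:7  s3:7  s4:7  s5:7 — peak 7.
Total fitter-shifts = 35 over 5 shifts ⇒ peak ≥ ⌈35/5⌉ = 7, so 7 is optimal.

7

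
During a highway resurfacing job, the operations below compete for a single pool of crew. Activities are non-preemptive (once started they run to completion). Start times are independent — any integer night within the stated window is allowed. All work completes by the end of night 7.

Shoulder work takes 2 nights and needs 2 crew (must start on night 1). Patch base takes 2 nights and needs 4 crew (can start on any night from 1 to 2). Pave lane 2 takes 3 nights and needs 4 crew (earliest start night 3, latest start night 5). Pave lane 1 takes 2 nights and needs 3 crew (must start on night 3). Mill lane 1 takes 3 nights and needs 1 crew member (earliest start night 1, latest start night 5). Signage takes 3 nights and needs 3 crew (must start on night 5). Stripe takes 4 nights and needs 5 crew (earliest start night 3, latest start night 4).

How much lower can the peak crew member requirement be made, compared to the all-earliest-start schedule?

1

Early-start peak: n1:7  n2:7  n3:13  n4:12  n5:12  n6:8  n7:3 ⇒ 13.
Leveled (Shoulder work@1, Patch base@1, Pave lane 2@3, Pave lane 1@3, Mill lane 1@1, Signage@5, Stripe@4): n1:7  n2:7  n3:8  n4:12  n5:12  n6:8  n7:8 ⇒ 12.
Reduction 13 − 12 = 1.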